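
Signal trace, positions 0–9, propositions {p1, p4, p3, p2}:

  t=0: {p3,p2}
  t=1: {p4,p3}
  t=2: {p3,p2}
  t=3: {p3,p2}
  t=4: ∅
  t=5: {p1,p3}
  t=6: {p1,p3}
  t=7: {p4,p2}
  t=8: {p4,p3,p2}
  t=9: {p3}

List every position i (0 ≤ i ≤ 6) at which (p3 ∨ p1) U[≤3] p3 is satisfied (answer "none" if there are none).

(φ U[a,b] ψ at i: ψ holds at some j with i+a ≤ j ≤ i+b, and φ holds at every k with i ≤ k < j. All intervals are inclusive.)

Evaluate at each i in [0,6]:
  i=0: ✓ (rhs at j=0)
  i=1: ✓ (rhs at j=1)
  i=2: ✓ (rhs at j=2)
  i=3: ✓ (rhs at j=3)
  i=4: ✗ (lhs fails at k=4 before rhs at j=5)
  i=5: ✓ (rhs at j=5)
  i=6: ✓ (rhs at j=6)

0, 1, 2, 3, 5, 6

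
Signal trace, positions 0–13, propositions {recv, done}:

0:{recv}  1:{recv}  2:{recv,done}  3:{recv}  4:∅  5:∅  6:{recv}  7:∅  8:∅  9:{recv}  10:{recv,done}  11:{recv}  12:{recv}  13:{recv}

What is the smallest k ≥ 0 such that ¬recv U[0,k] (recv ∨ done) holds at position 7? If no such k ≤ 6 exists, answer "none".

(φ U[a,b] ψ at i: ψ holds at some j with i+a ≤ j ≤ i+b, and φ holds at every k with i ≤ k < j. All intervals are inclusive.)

2

Need earliest j ≥ 7 with (recv ∨ done), and ¬recv at every k in [7,j-1].
  j=7: rhs fails.
  j=8: rhs fails.
  j=9: rhs holds; lhs holds on [7,8]. k = 2.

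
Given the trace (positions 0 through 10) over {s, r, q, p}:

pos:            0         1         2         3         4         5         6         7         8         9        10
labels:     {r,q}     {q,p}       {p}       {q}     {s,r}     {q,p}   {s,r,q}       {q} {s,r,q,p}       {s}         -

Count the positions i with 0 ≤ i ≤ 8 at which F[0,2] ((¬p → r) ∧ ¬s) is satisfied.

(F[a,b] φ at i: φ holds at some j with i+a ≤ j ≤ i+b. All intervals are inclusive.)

Evaluate at each i in [0,8]:
  i=0: ✓ (witness j=0)
  i=1: ✓ (witness j=1)
  i=2: ✓ (witness j=2)
  i=3: ✓ (witness j=5)
  i=4: ✓ (witness j=5)
  i=5: ✓ (witness j=5)
  i=6: ✗ (none in [6,8])
  i=7: ✗ (none in [7,9])
  i=8: ✗ (none in [8,10])
Positions where it holds: {0, 1, 2, 3, 4, 5} → 6.

6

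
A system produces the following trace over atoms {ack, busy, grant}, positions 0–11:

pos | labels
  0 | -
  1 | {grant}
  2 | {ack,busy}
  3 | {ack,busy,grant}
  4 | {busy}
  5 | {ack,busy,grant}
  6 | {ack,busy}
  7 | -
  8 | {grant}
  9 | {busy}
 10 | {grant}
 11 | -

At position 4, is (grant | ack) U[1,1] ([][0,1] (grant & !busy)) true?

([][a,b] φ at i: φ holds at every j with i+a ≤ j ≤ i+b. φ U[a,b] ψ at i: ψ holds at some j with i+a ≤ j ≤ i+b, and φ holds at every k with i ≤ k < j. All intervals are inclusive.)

Need some j in [5,5] with [][0,1] (grant & !busy), and (grant | ack) at every k in [4,j-1].
  j=5: [][0,1] (grant & !busy) — fails at 5.
No j in the window works → until fails.

Does not hold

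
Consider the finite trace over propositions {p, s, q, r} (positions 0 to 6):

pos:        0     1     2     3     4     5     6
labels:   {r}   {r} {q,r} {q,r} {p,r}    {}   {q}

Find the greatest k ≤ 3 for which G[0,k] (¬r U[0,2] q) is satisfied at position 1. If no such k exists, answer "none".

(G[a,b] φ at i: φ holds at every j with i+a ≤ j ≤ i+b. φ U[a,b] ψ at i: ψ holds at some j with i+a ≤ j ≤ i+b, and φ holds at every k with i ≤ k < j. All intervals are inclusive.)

none

(¬r U[0,2] q) must hold from j=1 onward; find where it first fails.
  j=1: fails → no k works.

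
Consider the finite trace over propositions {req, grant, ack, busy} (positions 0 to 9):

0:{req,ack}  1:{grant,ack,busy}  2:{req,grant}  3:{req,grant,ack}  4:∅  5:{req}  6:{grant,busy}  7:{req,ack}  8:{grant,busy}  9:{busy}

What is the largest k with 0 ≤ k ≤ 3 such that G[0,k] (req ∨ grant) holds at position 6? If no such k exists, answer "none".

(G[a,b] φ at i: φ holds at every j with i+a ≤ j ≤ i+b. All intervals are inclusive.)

(req ∨ grant) must hold from j=6 onward; find where it first fails.
  j=6: holds
  j=7: holds
  j=8: holds
  j=9: fails
Holds on [6,8], so largest k = 2.

2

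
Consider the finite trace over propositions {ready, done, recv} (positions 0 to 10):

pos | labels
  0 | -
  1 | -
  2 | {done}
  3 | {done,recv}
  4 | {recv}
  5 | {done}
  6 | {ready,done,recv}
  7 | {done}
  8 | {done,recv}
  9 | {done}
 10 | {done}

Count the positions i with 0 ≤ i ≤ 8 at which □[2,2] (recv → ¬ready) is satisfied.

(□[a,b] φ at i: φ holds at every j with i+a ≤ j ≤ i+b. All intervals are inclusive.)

Evaluate at each i in [0,8]:
  i=0: ✓ (all of [2,2])
  i=1: ✓ (all of [3,3])
  i=2: ✓ (all of [4,4])
  i=3: ✓ (all of [5,5])
  i=4: ✗ (fails at j=6)
  i=5: ✓ (all of [7,7])
  i=6: ✓ (all of [8,8])
  i=7: ✓ (all of [9,9])
  i=8: ✓ (all of [10,10])
Positions where it holds: {0, 1, 2, 3, 5, 6, 7, 8} → 8.

8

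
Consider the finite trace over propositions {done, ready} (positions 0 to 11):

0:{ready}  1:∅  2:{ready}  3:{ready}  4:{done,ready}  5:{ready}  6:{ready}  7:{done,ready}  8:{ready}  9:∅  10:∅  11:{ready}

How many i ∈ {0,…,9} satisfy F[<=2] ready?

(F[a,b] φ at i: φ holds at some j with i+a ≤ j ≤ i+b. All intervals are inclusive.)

10

Evaluate at each i in [0,9]:
  i=0: ✓ (witness j=0)
  i=1: ✓ (witness j=2)
  i=2: ✓ (witness j=2)
  i=3: ✓ (witness j=3)
  i=4: ✓ (witness j=4)
  i=5: ✓ (witness j=5)
  i=6: ✓ (witness j=6)
  i=7: ✓ (witness j=7)
  i=8: ✓ (witness j=8)
  i=9: ✓ (witness j=11)
Positions where it holds: {0, 1, 2, 3, 4, 5, 6, 7, 8, 9} → 10.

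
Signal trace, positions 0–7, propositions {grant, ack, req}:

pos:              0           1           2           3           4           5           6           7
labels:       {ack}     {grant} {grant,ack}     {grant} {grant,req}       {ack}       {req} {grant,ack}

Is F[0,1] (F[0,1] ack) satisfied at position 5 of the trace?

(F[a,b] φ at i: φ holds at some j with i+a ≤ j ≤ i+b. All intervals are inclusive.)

Check F[0,1] ack at each j in [5,6]:
  j=5: holds (witness at 5)
  j=6: holds (witness at 7)
Found at j=5 → formula holds.

True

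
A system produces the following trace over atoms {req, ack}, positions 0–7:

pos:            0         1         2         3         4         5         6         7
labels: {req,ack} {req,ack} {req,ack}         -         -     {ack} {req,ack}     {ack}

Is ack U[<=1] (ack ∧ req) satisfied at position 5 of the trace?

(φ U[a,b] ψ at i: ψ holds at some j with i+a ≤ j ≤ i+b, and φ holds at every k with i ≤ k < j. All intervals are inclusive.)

Holds

Need some j in [5,6] with (ack ∧ req), and ack at every k in [5,j-1].
  j=5: (ack ∧ req) false.
  j=6: (ack ∧ req) holds; ack holds at every k in [5,5] → satisfied.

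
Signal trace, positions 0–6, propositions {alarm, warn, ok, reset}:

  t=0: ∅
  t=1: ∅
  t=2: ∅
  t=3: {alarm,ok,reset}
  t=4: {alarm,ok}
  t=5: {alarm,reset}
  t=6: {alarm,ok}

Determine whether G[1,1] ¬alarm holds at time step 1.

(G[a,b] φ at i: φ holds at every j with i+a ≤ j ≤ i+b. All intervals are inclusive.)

Holds

Check ¬alarm at every j in [2,2]:
  j=2: true
All positions satisfy it → formula holds.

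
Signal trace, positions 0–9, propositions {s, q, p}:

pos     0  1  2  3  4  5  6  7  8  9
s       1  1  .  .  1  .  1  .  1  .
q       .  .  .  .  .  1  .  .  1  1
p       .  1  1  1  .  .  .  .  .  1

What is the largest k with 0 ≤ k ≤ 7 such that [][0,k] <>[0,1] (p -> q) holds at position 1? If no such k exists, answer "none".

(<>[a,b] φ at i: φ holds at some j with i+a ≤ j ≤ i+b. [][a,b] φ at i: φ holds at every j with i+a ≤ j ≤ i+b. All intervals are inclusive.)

<>[0,1] (p -> q) must hold from j=1 onward; find where it first fails.
  j=1: fails → no k works.

none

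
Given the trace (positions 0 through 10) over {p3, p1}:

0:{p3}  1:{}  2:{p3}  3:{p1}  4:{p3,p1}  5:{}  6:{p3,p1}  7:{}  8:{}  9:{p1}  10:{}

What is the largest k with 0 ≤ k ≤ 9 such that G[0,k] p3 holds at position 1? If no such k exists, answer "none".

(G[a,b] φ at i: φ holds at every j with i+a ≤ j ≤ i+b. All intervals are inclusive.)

none

p3 must hold from j=1 onward; find where it first fails.
  j=1: fails → no k works.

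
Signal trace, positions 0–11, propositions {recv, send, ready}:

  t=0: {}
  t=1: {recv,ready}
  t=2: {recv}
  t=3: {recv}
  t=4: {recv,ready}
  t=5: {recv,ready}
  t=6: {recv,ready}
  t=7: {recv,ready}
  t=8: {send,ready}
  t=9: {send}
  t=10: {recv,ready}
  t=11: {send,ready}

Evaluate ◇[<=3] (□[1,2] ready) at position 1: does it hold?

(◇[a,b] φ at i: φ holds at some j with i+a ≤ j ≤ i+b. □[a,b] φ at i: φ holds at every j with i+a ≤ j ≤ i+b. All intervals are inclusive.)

Holds

Check □[1,2] ready at each j in [1,4]:
  j=1: fails at 2
  j=2: fails at 3
  j=3: holds on [4,5]
  j=4: holds on [5,6]
Found at j=3 → formula holds.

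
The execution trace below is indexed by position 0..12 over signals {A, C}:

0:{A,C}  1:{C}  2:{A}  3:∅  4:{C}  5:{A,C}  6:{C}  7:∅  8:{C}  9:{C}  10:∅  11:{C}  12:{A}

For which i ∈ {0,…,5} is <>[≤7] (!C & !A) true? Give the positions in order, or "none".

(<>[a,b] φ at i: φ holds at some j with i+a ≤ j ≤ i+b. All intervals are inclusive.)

Evaluate at each i in [0,5]:
  i=0: ✓ (witness j=3)
  i=1: ✓ (witness j=3)
  i=2: ✓ (witness j=3)
  i=3: ✓ (witness j=3)
  i=4: ✓ (witness j=7)
  i=5: ✓ (witness j=7)

0, 1, 2, 3, 4, 5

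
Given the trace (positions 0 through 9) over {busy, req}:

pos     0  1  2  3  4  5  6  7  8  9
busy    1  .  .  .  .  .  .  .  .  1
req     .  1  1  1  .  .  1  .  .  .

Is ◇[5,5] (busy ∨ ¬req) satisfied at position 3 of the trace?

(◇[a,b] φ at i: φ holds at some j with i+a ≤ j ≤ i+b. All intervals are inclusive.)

True

Check (busy ∨ ¬req) at each j in [8,8]:
  j=8: true
Found at j=8 → formula holds.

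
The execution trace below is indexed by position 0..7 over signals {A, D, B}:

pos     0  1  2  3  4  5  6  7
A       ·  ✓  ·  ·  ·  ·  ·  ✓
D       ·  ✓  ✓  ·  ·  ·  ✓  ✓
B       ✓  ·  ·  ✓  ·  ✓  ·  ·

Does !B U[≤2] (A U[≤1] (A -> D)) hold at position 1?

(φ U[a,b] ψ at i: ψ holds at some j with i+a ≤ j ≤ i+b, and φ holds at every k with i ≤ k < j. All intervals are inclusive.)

True

Need some j in [1,3] with (A U[≤1] (A -> D)), and !B at every k in [1,j-1].
  j=1: (A U[≤1] (A -> D)) holds; no prefix to check → satisfied.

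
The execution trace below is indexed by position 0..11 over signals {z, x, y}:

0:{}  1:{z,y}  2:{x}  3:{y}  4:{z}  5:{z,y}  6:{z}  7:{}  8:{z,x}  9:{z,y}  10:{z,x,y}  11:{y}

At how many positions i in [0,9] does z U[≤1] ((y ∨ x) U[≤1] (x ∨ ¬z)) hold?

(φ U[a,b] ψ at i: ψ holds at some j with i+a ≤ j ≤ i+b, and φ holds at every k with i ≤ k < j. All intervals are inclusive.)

Evaluate at each i in [0,9]:
  i=0: ✓ (rhs at j=0)
  i=1: ✓ (rhs at j=1)
  i=2: ✓ (rhs at j=2)
  i=3: ✓ (rhs at j=3)
  i=4: ✗ (no rhs in [4,5])
  i=5: ✗ (no rhs in [5,6])
  i=6: ✓ (rhs at j=7; lhs holds on [6,6])
  i=7: ✓ (rhs at j=7)
  i=8: ✓ (rhs at j=8)
  i=9: ✓ (rhs at j=9)
Positions where it holds: {0, 1, 2, 3, 6, 7, 8, 9} → 8.

8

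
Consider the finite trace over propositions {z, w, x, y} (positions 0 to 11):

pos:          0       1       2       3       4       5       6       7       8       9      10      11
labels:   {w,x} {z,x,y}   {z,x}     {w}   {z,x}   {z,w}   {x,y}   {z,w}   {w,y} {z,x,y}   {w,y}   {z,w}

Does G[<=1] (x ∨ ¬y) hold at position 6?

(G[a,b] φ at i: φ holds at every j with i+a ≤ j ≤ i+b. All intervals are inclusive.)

Check (x ∨ ¬y) at every j in [6,7]:
  j=6: true
  j=7: true
All positions satisfy it → formula holds.

Yes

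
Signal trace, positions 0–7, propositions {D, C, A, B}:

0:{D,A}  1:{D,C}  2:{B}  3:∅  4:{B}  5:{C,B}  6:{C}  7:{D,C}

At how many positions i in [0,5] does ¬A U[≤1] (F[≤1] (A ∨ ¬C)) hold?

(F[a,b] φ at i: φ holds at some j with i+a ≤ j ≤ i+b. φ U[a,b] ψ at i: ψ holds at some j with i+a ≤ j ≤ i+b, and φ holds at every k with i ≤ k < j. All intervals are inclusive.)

5

Evaluate at each i in [0,5]:
  i=0: ✓ (rhs at j=0)
  i=1: ✓ (rhs at j=1)
  i=2: ✓ (rhs at j=2)
  i=3: ✓ (rhs at j=3)
  i=4: ✓ (rhs at j=4)
  i=5: ✗ (no rhs in [5,6])
Positions where it holds: {0, 1, 2, 3, 4} → 5.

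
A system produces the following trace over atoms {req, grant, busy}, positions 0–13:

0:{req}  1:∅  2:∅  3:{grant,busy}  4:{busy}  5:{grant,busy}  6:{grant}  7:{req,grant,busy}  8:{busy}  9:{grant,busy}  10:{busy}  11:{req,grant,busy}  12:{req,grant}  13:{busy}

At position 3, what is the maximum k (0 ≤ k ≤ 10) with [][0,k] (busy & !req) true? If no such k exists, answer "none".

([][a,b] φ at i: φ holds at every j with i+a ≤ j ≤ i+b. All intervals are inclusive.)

2

(busy & !req) must hold from j=3 onward; find where it first fails.
  j=3: holds
  j=4: holds
  j=5: holds
  j=6: fails
Holds on [3,5], so largest k = 2.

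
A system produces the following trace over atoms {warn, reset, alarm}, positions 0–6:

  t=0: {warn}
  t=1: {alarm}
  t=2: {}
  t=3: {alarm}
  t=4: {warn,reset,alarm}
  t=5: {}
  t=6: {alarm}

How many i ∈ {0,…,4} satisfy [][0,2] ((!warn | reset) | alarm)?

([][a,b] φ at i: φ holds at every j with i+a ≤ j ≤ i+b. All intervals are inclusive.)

Evaluate at each i in [0,4]:
  i=0: ✗ (fails at j=0)
  i=1: ✓ (all of [1,3])
  i=2: ✓ (all of [2,4])
  i=3: ✓ (all of [3,5])
  i=4: ✓ (all of [4,6])
Positions where it holds: {1, 2, 3, 4} → 4.

4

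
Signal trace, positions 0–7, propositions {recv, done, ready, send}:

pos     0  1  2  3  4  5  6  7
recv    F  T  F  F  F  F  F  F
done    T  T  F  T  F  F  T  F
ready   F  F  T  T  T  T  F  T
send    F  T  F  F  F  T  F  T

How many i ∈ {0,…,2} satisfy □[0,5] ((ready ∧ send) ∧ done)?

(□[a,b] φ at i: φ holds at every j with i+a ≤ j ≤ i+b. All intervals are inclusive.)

Evaluate at each i in [0,2]:
  i=0: ✗ (fails at j=0)
  i=1: ✗ (fails at j=1)
  i=2: ✗ (fails at j=2)
Positions where it holds: {} → 0.

0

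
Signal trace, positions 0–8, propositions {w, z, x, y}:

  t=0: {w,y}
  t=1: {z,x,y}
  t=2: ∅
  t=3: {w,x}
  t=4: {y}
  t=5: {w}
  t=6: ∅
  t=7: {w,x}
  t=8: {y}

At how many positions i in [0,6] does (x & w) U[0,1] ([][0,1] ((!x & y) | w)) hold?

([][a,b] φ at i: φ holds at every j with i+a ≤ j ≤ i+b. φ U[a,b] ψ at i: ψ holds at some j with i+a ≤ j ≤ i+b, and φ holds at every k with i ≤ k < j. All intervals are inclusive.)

2

Evaluate at each i in [0,6]:
  i=0: ✗ (no rhs in [0,1])
  i=1: ✗ (no rhs in [1,2])
  i=2: ✗ (lhs fails at k=2 before rhs at j=3)
  i=3: ✓ (rhs at j=3)
  i=4: ✓ (rhs at j=4)
  i=5: ✗ (no rhs in [5,6])
  i=6: ✗ (lhs fails at k=6 before rhs at j=7)
Positions where it holds: {3, 4} → 2.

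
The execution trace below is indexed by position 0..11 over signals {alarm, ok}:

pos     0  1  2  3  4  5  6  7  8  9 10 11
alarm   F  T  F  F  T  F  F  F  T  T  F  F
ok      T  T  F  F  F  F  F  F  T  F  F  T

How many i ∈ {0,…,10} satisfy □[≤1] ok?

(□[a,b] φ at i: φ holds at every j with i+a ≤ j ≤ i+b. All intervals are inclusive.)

Evaluate at each i in [0,10]:
  i=0: ✓ (all of [0,1])
  i=1: ✗ (fails at j=2)
  i=2: ✗ (fails at j=2)
  i=3: ✗ (fails at j=3)
  i=4: ✗ (fails at j=4)
  i=5: ✗ (fails at j=5)
  i=6: ✗ (fails at j=6)
  i=7: ✗ (fails at j=7)
  i=8: ✗ (fails at j=9)
  i=9: ✗ (fails at j=9)
  i=10: ✗ (fails at j=10)
Positions where it holds: {0} → 1.

1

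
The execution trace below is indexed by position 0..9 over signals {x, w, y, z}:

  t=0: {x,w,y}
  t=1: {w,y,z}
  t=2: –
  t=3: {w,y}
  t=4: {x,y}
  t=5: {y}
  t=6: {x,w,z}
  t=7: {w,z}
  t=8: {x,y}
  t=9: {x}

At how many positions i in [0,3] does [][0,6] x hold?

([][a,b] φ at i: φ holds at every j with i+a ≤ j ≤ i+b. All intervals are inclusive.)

Evaluate at each i in [0,3]:
  i=0: ✗ (fails at j=1)
  i=1: ✗ (fails at j=1)
  i=2: ✗ (fails at j=2)
  i=3: ✗ (fails at j=3)
Positions where it holds: {} → 0.

0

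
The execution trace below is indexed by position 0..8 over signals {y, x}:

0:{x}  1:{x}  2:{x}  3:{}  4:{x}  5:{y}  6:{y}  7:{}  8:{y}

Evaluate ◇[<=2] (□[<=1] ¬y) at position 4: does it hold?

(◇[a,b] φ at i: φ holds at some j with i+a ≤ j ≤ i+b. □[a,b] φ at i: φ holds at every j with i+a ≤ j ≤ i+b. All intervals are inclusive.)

Does not hold

Check □[<=1] ¬y at each j in [4,6]:
  j=4: fails at 5
  j=5: fails at 5
  j=6: fails at 6
No position in the window satisfies it → formula fails.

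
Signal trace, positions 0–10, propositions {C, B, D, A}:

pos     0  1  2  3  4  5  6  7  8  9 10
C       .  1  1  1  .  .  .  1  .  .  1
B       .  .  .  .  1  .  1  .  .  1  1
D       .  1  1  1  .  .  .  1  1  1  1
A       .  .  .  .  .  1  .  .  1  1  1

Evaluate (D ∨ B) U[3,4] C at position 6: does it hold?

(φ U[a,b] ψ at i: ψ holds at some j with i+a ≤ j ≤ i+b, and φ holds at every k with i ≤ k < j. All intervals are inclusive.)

True

Need some j in [9,10] with C, and (D ∨ B) at every k in [6,j-1].
  j=9: C false.
  j=10: C holds; (D ∨ B) holds at every k in [6,9] → satisfied.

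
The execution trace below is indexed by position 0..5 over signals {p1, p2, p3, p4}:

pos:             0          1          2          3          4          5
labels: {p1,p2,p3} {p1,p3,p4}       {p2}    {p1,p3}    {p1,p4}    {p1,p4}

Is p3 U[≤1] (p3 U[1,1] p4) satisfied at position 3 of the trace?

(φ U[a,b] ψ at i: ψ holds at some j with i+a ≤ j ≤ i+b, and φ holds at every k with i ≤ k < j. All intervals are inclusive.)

Need some j in [3,4] with (p3 U[1,1] p4), and p3 at every k in [3,j-1].
  j=3: (p3 U[1,1] p4) holds; no prefix to check → satisfied.

Holds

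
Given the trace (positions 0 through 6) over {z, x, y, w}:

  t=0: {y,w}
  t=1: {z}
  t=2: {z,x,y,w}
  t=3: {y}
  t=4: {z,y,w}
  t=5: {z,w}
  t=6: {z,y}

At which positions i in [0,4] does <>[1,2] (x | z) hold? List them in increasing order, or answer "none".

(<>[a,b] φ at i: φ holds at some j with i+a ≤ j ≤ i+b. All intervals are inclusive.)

Evaluate at each i in [0,4]:
  i=0: ✓ (witness j=1)
  i=1: ✓ (witness j=2)
  i=2: ✓ (witness j=4)
  i=3: ✓ (witness j=4)
  i=4: ✓ (witness j=5)

0, 1, 2, 3, 4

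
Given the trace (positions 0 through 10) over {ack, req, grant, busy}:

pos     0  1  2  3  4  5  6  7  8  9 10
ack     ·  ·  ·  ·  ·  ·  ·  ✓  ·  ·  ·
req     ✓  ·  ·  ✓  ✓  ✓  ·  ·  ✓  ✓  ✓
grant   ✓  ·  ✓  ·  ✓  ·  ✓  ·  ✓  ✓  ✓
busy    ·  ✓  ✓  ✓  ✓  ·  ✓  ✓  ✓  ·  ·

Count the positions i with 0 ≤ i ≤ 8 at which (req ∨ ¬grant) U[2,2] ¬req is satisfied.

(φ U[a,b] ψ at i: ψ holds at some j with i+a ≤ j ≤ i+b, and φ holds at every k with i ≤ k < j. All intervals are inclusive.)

2

Evaluate at each i in [0,8]:
  i=0: ✓ (rhs at j=2; lhs holds on [0,1])
  i=1: ✗ (no rhs in [3,3])
  i=2: ✗ (no rhs in [4,4])
  i=3: ✗ (no rhs in [5,5])
  i=4: ✓ (rhs at j=6; lhs holds on [4,5])
  i=5: ✗ (lhs fails at k=6 before rhs at j=7)
  i=6: ✗ (no rhs in [8,8])
  i=7: ✗ (no rhs in [9,9])
  i=8: ✗ (no rhs in [10,10])
Positions where it holds: {0, 4} → 2.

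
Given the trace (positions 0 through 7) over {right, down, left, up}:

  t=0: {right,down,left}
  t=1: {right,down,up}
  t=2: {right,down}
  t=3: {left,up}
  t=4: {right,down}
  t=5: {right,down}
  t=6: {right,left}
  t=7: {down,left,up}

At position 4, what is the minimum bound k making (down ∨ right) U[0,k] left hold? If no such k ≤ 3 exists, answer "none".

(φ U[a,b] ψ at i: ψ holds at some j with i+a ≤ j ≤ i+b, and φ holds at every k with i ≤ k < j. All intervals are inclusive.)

2

Need earliest j ≥ 4 with left, and (down ∨ right) at every k in [4,j-1].
  j=4: rhs fails.
  j=5: rhs fails.
  j=6: rhs holds; lhs holds on [4,5]. k = 2.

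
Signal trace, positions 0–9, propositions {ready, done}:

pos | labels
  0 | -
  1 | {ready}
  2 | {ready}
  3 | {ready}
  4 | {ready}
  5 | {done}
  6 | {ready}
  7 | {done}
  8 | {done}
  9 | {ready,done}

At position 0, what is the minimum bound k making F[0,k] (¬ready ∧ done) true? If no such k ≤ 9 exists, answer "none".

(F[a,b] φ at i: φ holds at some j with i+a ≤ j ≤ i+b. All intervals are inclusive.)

Scan j = 0,1,… for (¬ready ∧ done):
  j=0: fails
  j=1: fails
  j=2: fails
  j=3: fails
  j=4: fails
  j=5: holds
First hit at j=5, so smallest k = 5-0 = 5.

5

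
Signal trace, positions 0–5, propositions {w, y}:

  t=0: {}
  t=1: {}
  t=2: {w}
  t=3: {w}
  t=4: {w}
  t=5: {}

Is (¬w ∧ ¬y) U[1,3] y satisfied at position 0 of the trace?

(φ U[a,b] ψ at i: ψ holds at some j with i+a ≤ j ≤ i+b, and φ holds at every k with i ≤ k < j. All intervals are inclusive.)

No

Need some j in [1,3] with y, and (¬w ∧ ¬y) at every k in [0,j-1].
  j=1: y false.
  j=2: y false.
  j=3: y false.
No j in the window works → until fails.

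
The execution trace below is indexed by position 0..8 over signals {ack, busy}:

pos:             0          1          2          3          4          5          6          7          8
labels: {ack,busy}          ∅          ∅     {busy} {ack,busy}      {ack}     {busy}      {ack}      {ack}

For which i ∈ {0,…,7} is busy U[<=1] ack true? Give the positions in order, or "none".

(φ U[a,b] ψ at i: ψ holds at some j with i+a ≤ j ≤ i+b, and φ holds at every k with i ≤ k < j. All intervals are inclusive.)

0, 3, 4, 5, 6, 7

Evaluate at each i in [0,7]:
  i=0: ✓ (rhs at j=0)
  i=1: ✗ (no rhs in [1,2])
  i=2: ✗ (no rhs in [2,3])
  i=3: ✓ (rhs at j=4; lhs holds on [3,3])
  i=4: ✓ (rhs at j=4)
  i=5: ✓ (rhs at j=5)
  i=6: ✓ (rhs at j=7; lhs holds on [6,6])
  i=7: ✓ (rhs at j=7)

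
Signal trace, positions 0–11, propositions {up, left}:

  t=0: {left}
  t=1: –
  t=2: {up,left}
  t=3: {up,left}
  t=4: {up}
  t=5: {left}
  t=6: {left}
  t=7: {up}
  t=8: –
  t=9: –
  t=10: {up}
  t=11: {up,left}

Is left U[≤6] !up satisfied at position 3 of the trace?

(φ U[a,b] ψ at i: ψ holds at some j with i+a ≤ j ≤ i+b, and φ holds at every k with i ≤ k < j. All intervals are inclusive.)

False

Need some j in [3,9] with !up, and left at every k in [3,j-1].
  j=3: !up false.
  j=4: !up false.
  j=5: !up holds, but left fails at k=4 → not this j.
  j=6: !up holds, but left fails at k=4 → not this j.
  j=7: !up false.
  j=8: !up holds, but left fails at k=4 → not this j.
  j=9: !up holds, but left fails at k=4 → not this j.
No j in the window works → until fails.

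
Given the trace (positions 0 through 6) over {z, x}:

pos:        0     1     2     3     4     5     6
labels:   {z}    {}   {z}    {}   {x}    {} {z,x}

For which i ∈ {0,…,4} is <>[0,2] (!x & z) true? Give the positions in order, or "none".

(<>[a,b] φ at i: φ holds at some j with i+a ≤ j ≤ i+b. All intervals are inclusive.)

Evaluate at each i in [0,4]:
  i=0: ✓ (witness j=0)
  i=1: ✓ (witness j=2)
  i=2: ✓ (witness j=2)
  i=3: ✗ (none in [3,5])
  i=4: ✗ (none in [4,6])

0, 1, 2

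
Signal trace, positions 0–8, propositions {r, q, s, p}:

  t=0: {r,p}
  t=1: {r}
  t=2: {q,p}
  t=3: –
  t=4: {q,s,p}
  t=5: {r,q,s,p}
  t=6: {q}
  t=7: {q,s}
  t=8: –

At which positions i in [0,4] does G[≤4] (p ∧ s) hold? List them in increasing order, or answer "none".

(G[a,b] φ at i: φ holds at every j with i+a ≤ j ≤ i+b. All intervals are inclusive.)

none

Evaluate at each i in [0,4]:
  i=0: ✗ (fails at j=0)
  i=1: ✗ (fails at j=1)
  i=2: ✗ (fails at j=2)
  i=3: ✗ (fails at j=3)
  i=4: ✗ (fails at j=6)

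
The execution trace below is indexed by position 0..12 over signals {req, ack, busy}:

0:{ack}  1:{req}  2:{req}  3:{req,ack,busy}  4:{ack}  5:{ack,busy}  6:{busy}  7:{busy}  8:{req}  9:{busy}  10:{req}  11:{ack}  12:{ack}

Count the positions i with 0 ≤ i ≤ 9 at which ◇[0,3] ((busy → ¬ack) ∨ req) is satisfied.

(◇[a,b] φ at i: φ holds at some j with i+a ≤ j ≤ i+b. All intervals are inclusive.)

Evaluate at each i in [0,9]:
  i=0: ✓ (witness j=0)
  i=1: ✓ (witness j=1)
  i=2: ✓ (witness j=2)
  i=3: ✓ (witness j=3)
  i=4: ✓ (witness j=4)
  i=5: ✓ (witness j=6)
  i=6: ✓ (witness j=6)
  i=7: ✓ (witness j=7)
  i=8: ✓ (witness j=8)
  i=9: ✓ (witness j=9)
Positions where it holds: {0, 1, 2, 3, 4, 5, 6, 7, 8, 9} → 10.

10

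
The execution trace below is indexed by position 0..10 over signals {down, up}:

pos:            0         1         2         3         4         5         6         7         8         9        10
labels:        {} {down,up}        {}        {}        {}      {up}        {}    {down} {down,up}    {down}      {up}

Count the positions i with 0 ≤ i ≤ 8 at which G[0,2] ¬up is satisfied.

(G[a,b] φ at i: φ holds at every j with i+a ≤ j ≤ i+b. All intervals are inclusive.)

1

Evaluate at each i in [0,8]:
  i=0: ✗ (fails at j=1)
  i=1: ✗ (fails at j=1)
  i=2: ✓ (all of [2,4])
  i=3: ✗ (fails at j=5)
  i=4: ✗ (fails at j=5)
  i=5: ✗ (fails at j=5)
  i=6: ✗ (fails at j=8)
  i=7: ✗ (fails at j=8)
  i=8: ✗ (fails at j=8)
Positions where it holds: {2} → 1.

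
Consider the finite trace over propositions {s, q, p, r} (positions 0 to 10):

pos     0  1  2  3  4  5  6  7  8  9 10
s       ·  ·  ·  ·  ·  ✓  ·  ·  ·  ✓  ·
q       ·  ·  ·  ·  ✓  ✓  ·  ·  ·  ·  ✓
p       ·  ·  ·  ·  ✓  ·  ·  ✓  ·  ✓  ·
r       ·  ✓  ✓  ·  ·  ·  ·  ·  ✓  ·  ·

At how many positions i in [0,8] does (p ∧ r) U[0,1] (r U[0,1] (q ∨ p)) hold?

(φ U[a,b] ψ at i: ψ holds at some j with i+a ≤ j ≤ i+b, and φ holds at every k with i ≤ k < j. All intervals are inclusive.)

Evaluate at each i in [0,8]:
  i=0: ✗ (no rhs in [0,1])
  i=1: ✗ (no rhs in [1,2])
  i=2: ✗ (no rhs in [2,3])
  i=3: ✗ (lhs fails at k=3 before rhs at j=4)
  i=4: ✓ (rhs at j=4)
  i=5: ✓ (rhs at j=5)
  i=6: ✗ (lhs fails at k=6 before rhs at j=7)
  i=7: ✓ (rhs at j=7)
  i=8: ✓ (rhs at j=8)
Positions where it holds: {4, 5, 7, 8} → 4.

4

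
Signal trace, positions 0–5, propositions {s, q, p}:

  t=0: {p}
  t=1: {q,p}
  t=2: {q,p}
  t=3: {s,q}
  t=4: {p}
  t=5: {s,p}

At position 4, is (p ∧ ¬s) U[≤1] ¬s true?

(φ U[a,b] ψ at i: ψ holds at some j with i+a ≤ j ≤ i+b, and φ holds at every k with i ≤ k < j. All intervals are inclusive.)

Need some j in [4,5] with ¬s, and (p ∧ ¬s) at every k in [4,j-1].
  j=4: ¬s holds; no prefix to check → satisfied.

True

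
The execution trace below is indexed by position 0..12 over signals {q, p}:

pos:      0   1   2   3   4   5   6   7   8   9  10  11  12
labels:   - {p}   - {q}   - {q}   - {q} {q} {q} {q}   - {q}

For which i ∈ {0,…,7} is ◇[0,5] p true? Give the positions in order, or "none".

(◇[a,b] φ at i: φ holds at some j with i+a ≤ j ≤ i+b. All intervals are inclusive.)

0, 1

Evaluate at each i in [0,7]:
  i=0: ✓ (witness j=1)
  i=1: ✓ (witness j=1)
  i=2: ✗ (none in [2,7])
  i=3: ✗ (none in [3,8])
  i=4: ✗ (none in [4,9])
  i=5: ✗ (none in [5,10])
  i=6: ✗ (none in [6,11])
  i=7: ✗ (none in [7,12])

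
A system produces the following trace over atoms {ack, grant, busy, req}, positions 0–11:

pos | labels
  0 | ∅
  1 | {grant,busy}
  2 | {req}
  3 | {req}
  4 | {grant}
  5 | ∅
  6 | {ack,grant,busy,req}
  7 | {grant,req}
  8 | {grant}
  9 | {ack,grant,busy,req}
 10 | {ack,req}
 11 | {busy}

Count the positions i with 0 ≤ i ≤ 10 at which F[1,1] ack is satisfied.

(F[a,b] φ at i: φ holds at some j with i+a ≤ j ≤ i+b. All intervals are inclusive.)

Evaluate at each i in [0,10]:
  i=0: ✗ (none in [1,1])
  i=1: ✗ (none in [2,2])
  i=2: ✗ (none in [3,3])
  i=3: ✗ (none in [4,4])
  i=4: ✗ (none in [5,5])
  i=5: ✓ (witness j=6)
  i=6: ✗ (none in [7,7])
  i=7: ✗ (none in [8,8])
  i=8: ✓ (witness j=9)
  i=9: ✓ (witness j=10)
  i=10: ✗ (none in [11,11])
Positions where it holds: {5, 8, 9} → 3.

3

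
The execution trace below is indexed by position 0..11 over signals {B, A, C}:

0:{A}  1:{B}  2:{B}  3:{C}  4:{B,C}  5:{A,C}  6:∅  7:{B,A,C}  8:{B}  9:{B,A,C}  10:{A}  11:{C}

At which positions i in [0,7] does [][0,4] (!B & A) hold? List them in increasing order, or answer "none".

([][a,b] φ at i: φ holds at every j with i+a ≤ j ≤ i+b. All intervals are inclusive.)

none

Evaluate at each i in [0,7]:
  i=0: ✗ (fails at j=1)
  i=1: ✗ (fails at j=1)
  i=2: ✗ (fails at j=2)
  i=3: ✗ (fails at j=3)
  i=4: ✗ (fails at j=4)
  i=5: ✗ (fails at j=6)
  i=6: ✗ (fails at j=6)
  i=7: ✗ (fails at j=7)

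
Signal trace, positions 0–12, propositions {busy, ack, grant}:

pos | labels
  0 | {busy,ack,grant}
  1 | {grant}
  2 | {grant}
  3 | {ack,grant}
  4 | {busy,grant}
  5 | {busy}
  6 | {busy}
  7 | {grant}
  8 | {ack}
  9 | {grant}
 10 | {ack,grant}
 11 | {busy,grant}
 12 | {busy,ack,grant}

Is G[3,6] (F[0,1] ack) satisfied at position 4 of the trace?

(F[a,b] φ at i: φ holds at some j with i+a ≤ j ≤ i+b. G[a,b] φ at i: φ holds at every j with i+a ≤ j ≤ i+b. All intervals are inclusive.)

Holds

Check F[0,1] ack at every j in [7,10]:
  j=7: holds (witness at 8)
  j=8: holds (witness at 8)
  j=9: holds (witness at 10)
  j=10: holds (witness at 10)
All positions satisfy it → formula holds.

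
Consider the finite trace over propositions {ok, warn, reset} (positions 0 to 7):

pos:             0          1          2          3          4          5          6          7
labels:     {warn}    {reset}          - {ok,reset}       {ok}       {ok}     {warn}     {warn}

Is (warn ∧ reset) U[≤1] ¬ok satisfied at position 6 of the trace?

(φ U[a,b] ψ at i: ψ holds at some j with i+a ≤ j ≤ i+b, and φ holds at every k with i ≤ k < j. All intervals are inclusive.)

Need some j in [6,7] with ¬ok, and (warn ∧ reset) at every k in [6,j-1].
  j=6: ¬ok holds; no prefix to check → satisfied.

Holds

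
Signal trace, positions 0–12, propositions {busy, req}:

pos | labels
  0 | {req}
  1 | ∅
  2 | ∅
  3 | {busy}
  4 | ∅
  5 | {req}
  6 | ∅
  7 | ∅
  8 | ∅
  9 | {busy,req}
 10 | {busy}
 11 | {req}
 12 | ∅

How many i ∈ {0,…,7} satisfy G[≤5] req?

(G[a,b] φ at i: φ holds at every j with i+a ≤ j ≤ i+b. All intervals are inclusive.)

0

Evaluate at each i in [0,7]:
  i=0: ✗ (fails at j=1)
  i=1: ✗ (fails at j=1)
  i=2: ✗ (fails at j=2)
  i=3: ✗ (fails at j=3)
  i=4: ✗ (fails at j=4)
  i=5: ✗ (fails at j=6)
  i=6: ✗ (fails at j=6)
  i=7: ✗ (fails at j=7)
Positions where it holds: {} → 0.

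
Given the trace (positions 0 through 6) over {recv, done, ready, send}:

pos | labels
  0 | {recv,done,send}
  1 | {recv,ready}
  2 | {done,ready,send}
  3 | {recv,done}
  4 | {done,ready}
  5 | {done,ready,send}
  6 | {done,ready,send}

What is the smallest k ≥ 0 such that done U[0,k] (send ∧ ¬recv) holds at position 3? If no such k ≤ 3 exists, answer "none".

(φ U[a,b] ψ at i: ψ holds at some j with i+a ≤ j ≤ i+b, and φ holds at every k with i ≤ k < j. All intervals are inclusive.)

2

Need earliest j ≥ 3 with (send ∧ ¬recv), and done at every k in [3,j-1].
  j=3: rhs fails.
  j=4: rhs fails.
  j=5: rhs holds; lhs holds on [3,4]. k = 2.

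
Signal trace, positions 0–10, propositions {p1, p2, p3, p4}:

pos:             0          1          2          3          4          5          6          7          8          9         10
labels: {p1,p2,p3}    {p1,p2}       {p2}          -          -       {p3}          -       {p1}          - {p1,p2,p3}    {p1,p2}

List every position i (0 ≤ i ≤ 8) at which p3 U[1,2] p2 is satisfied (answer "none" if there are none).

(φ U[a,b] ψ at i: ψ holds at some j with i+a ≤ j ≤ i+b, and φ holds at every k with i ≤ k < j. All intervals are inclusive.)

0

Evaluate at each i in [0,8]:
  i=0: ✓ (rhs at j=1; lhs holds on [0,0])
  i=1: ✗ (lhs fails at k=1 before rhs at j=2)
  i=2: ✗ (no rhs in [3,4])
  i=3: ✗ (no rhs in [4,5])
  i=4: ✗ (no rhs in [5,6])
  i=5: ✗ (no rhs in [6,7])
  i=6: ✗ (no rhs in [7,8])
  i=7: ✗ (lhs fails at k=7 before rhs at j=9)
  i=8: ✗ (lhs fails at k=8 before rhs at j=9)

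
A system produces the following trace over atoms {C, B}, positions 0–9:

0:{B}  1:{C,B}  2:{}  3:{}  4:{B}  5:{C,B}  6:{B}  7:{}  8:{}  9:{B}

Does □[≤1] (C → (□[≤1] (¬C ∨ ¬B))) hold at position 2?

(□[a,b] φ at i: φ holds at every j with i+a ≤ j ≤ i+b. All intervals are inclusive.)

Yes

Check (C → (□[≤1] (¬C ∨ ¬B))) at every j in [2,3]:
  j=2: antecedent false → ✓
  j=3: antecedent false → ✓
All positions satisfy it → formula holds.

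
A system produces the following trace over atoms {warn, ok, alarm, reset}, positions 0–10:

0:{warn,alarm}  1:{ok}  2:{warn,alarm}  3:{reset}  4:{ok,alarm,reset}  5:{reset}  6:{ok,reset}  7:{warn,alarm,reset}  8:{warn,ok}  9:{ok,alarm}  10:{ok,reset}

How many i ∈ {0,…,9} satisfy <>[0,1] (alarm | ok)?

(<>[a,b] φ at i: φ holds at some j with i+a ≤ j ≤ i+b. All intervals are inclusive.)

10

Evaluate at each i in [0,9]:
  i=0: ✓ (witness j=0)
  i=1: ✓ (witness j=1)
  i=2: ✓ (witness j=2)
  i=3: ✓ (witness j=4)
  i=4: ✓ (witness j=4)
  i=5: ✓ (witness j=6)
  i=6: ✓ (witness j=6)
  i=7: ✓ (witness j=7)
  i=8: ✓ (witness j=8)
  i=9: ✓ (witness j=9)
Positions where it holds: {0, 1, 2, 3, 4, 5, 6, 7, 8, 9} → 10.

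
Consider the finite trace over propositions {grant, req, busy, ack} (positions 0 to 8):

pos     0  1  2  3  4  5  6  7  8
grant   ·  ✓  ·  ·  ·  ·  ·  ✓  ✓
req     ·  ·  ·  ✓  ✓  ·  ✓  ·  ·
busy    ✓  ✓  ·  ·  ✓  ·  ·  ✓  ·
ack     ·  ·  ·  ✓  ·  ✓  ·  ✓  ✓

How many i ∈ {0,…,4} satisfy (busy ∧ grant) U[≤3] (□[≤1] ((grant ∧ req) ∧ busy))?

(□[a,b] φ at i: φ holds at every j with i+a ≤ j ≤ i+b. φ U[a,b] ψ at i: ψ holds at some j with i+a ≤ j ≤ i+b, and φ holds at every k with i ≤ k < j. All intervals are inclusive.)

0

Evaluate at each i in [0,4]:
  i=0: ✗ (no rhs in [0,3])
  i=1: ✗ (no rhs in [1,4])
  i=2: ✗ (no rhs in [2,5])
  i=3: ✗ (no rhs in [3,6])
  i=4: ✗ (no rhs in [4,7])
Positions where it holds: {} → 0.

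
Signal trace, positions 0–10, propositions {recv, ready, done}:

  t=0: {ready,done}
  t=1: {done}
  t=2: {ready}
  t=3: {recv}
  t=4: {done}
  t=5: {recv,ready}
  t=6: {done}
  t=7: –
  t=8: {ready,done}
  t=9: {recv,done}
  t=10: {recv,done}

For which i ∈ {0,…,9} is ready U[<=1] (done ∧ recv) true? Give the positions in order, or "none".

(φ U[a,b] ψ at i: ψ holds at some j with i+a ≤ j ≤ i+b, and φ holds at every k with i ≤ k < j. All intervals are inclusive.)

8, 9

Evaluate at each i in [0,9]:
  i=0: ✗ (no rhs in [0,1])
  i=1: ✗ (no rhs in [1,2])
  i=2: ✗ (no rhs in [2,3])
  i=3: ✗ (no rhs in [3,4])
  i=4: ✗ (no rhs in [4,5])
  i=5: ✗ (no rhs in [5,6])
  i=6: ✗ (no rhs in [6,7])
  i=7: ✗ (no rhs in [7,8])
  i=8: ✓ (rhs at j=9; lhs holds on [8,8])
  i=9: ✓ (rhs at j=9)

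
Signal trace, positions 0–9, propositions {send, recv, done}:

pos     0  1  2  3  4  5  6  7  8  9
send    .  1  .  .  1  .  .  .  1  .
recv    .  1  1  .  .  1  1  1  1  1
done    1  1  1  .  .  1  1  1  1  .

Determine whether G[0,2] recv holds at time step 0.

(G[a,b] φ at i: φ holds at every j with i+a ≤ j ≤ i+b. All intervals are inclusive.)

Check recv at every j in [0,2]:
  j=0: false
  j=1: true
  j=2: true
Fails at j=0 → formula fails.

Does not hold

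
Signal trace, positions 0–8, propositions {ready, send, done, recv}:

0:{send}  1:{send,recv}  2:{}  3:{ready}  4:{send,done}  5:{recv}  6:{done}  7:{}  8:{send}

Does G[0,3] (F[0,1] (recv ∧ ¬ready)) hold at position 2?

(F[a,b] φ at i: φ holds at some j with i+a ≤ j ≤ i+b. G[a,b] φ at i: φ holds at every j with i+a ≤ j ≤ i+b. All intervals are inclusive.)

Check F[0,1] (recv ∧ ¬ready) at every j in [2,5]:
  j=2: fails (none in [2,3])
  j=3: fails (none in [3,4])
  j=4: holds (witness at 5)
  j=5: holds (witness at 5)
Fails at j=2 → formula fails.

False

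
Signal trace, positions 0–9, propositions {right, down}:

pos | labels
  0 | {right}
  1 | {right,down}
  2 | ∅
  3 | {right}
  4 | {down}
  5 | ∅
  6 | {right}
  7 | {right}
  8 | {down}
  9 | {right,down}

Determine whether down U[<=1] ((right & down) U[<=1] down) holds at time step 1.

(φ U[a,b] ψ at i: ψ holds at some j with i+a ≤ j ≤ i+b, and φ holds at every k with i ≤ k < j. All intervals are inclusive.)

Need some j in [1,2] with ((right & down) U[<=1] down), and down at every k in [1,j-1].
  j=1: ((right & down) U[<=1] down) holds; no prefix to check → satisfied.

Holds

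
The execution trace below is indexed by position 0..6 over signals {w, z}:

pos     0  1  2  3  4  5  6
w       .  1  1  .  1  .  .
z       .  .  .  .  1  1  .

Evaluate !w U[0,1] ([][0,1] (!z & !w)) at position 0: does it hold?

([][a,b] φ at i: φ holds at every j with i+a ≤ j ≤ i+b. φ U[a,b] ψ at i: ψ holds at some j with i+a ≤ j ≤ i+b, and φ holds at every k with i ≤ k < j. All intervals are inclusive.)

False

Need some j in [0,1] with [][0,1] (!z & !w), and !w at every k in [0,j-1].
  j=0: [][0,1] (!z & !w) — fails at 1.
  j=1: [][0,1] (!z & !w) — fails at 1.
No j in the window works → until fails.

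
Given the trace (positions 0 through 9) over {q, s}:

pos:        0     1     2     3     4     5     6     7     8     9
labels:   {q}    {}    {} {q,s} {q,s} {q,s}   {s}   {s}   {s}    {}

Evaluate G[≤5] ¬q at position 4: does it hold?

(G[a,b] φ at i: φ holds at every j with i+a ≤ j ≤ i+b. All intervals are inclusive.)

Does not hold

Check ¬q at every j in [4,9]:
  j=4: false
  j=5: false
  j=6: true
  j=7: true
  j=8: true
  j=9: true
Fails at j=4 → formula fails.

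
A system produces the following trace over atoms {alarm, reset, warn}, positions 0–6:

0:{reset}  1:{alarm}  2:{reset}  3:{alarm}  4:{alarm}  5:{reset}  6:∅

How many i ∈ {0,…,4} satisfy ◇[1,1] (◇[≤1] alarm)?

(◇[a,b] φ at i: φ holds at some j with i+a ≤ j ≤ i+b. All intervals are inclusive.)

4

Evaluate at each i in [0,4]:
  i=0: ✓ (witness j=1)
  i=1: ✓ (witness j=2)
  i=2: ✓ (witness j=3)
  i=3: ✓ (witness j=4)
  i=4: ✗ (none in [5,5])
Positions where it holds: {0, 1, 2, 3} → 4.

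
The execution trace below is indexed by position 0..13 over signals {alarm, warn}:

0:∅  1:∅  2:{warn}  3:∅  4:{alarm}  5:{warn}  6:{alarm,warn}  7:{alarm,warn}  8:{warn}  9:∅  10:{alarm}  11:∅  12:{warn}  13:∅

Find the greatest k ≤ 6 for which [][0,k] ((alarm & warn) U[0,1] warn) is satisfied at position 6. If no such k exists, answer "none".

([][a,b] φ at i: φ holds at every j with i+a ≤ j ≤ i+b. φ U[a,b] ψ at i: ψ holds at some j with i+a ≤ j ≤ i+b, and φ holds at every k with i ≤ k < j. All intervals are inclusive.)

2

((alarm & warn) U[0,1] warn) must hold from j=6 onward; find where it first fails.
  j=6: holds
  j=7: holds
  j=8: holds
  j=9: fails
Holds on [6,8], so largest k = 2.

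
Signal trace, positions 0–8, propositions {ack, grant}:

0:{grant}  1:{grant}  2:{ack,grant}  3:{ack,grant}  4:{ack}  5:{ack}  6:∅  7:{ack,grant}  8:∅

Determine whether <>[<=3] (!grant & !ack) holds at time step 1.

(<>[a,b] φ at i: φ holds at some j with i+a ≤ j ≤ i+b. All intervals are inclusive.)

Check (!grant & !ack) at each j in [1,4]:
  j=1: false
  j=2: false
  j=3: false
  j=4: false
No position in the window satisfies it → formula fails.

False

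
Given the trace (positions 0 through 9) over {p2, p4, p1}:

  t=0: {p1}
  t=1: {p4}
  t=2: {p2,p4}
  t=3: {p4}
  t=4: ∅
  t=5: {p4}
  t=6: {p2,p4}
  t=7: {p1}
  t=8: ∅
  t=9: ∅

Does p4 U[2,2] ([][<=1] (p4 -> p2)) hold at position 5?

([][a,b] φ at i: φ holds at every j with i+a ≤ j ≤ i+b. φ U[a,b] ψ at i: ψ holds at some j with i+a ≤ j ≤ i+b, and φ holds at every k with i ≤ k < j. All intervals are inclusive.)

Need some j in [7,7] with [][<=1] (p4 -> p2), and p4 at every k in [5,j-1].
  j=7: [][<=1] (p4 -> p2) holds; p4 holds at every k in [5,6] → satisfied.

True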